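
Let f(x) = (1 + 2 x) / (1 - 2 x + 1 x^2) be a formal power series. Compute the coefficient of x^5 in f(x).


Write f(x) = sum_{k>=0} a_k x^k. Multiplying both sides by 1 - 2 x + 1 x^2 gives
(1 - 2 x + 1 x^2) sum_{k>=0} a_k x^k = 1 + 2 x.
Matching coefficients:
 x^0: a_0 = 1
 x^1: a_1 - 2 a_0 = 2  =>  a_1 = 2*1 + 2 = 4
 x^k (k >= 2): a_k = 2 a_{k-1} - 1 a_{k-2}.
Iterating: a_2 = 7, a_3 = 10, a_4 = 13, a_5 = 16.
So the coefficient of x^5 is 16.

16


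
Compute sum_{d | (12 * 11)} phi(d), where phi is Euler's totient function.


First, 12 * 11 = 132. One classical identity is sum_{d | n} phi(d) = n (each k in [1, n] has a unique gcd with n, and among the k's with gcd(k, n) = n/d there are phi(d) of them). So the sum equals 132. We also verify directly:
Divisors of 132: 1, 2, 3, 4, 6, 11, 12, 22, 33, 44, 66, 132.
phi values: 1, 1, 2, 2, 2, 10, 4, 10, 20, 20, 20, 40.
Sum = 132.

132


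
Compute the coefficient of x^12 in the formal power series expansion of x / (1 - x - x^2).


Let f(x) = sum_{k>=0} a_k x^k. Multiplying f(x) * (1 - x - x^2) = x and matching coefficients gives a_0 = 0, a_1 = 1, and a_k = a_{k-1} + a_{k-2} for k >= 2. These are the Fibonacci numbers F_k.
Iterating from F_0 = 0, F_1 = 1:
F_0=0, F_1=1, F_2=1, F_3=2, F_4=3, F_5=5, F_6=8, F_7=13, F_8=21, F_9=34, ...
F_12 = 144.

144


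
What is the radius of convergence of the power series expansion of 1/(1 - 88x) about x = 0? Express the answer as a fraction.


Expanding 1/(1 - 88x) = sum_{k>=0} 88^k x^k, the series converges when |88x| < 1, i.e., |x| < 1/88.
So the radius of convergence is 1/88 = 1/88.

1/88


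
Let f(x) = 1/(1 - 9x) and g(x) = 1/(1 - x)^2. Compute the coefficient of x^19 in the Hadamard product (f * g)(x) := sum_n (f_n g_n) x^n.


f has coefficients f_k = 9^k. For g = 1/(1 - x)^2 the coefficient is g_k = C(k + 1, 1) = k + 1. The Hadamard coefficient is (f * g)_k = 9^k * (k + 1).
For k = 19: 9^19 * 20 = 1350851717672992089 * 20 = 27017034353459841780.

27017034353459841780


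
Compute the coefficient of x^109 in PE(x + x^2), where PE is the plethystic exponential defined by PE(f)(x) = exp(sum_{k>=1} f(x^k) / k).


With f(x) = x + x^2, the exponent is sum_{k>=1} (x^k + x^(2k)) / k = -ln(1 - x) - ln(1 - x^2). Exponentiating:
PE(x + x^2) = 1 / ((1 - x)(1 - x^2)).
This is the generating function for partitions of n into parts of size 1 or 2. The number of 2's can be any j in 0..54, and the rest are 1's, so
[x^109] = floor(109/2) + 1 = 55.

55


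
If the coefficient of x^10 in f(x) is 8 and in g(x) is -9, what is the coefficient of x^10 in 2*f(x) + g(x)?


Scalar multiplication scales coefficients: 2 * 8 = 16.
Then add the g coefficient: 16 + -9
= 7

7


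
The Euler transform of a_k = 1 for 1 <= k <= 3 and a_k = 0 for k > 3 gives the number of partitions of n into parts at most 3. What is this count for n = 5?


Partitions of 5 into parts at most 3:
Using generating function (1-x)^(-1)(1-x^2)^(-1)(1-x^3)^(-1),
the coefficient of x^5 = 5

5


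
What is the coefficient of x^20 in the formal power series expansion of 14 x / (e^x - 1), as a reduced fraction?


The exponential generating function for Bernoulli numbers is
x / (e^x - 1) = sum_{k>=0} B_k x^k / k!.
So the coefficient of x^20 in 14 x / (e^x - 1) is 14 B_20 / 20!.
Computing: B_20 = -174611/330, 20! = 2432902008176640000, giving
14 * -174611/330 / 2432902008176640000 = -174611/57346975907020800000.

-174611/57346975907020800000


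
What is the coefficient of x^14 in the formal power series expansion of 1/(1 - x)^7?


The expansion 1/(1 - x)^r = sum_{k>=0} C(k + r - 1, r - 1) x^k follows from the multiset / negative-binomial theorem (or from repeated differentiation of the geometric series).
For r = 7 and k = 14:
C(20, 6) = 2432902008176640000 / (720 * 87178291200) = 38760.

38760


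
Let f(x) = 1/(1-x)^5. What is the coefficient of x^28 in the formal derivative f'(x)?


Differentiate: d/dx [ 1/(1-x)^r ] = r / (1-x)^(r+1).
Here r = 5, so f'(x) = 5 / (1-x)^6.
The expansion of 1/(1-x)^(r+1) has coefficient of x^n equal to C(n+r, r).
So the coefficient of x^28 in f'(x) is
5 * C(33, 5) = 5 * 237336 = 1186680

1186680


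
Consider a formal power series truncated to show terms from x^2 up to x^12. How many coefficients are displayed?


From x^2 to x^12 inclusive, the count is 12 - 2 + 1 = 11.

11


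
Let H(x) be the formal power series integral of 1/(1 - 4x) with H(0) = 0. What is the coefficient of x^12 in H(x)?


1/(1 - 4x) = sum_{k>=0} 4^k x^k. Integrating termwise with H(0) = 0:
H(x) = sum_{k>=0} 4^k x^(k+1) / (k+1) = sum_{m>=1} 4^(m-1) x^m / m.
For m = 12: 4^11/12 = 4194304/12 = 1048576/3.

1048576/3


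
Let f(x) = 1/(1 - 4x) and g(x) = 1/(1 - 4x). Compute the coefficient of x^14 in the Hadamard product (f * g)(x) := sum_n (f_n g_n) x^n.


f has coefficients f_k = 4^k and g has coefficients g_k = 4^k, so the Hadamard product has coefficient (f*g)_k = 4^k * 4^k = 16^k.
For k = 14: 16^14 = 72057594037927936.

72057594037927936


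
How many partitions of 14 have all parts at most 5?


Using the generating function (1-x)^(-1)(1-x^2)^(-1)...(1-x^5)^(-1),
the coefficient of x^14 counts these restricted partitions.
Result = 70

70


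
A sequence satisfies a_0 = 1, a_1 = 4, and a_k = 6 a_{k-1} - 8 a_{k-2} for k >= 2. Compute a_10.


The characteristic equation is t^2 - 6 t + 8 = 0, with roots r_1 = 4 and r_2 = 2 (so c_1 = r_1 + r_2, c_2 = -r_1 r_2 as required).
One can use the closed form a_n = A r_1^n + B r_2^n, but direct iteration is more reliable:
a_0 = 1, a_1 = 4, a_2 = 16, a_3 = 64, a_4 = 256, a_5 = 1024, a_6 = 4096, a_7 = 16384, a_8 = 65536, a_9 = 262144, a_10 = 1048576.
So a_10 = 1048576.

1048576


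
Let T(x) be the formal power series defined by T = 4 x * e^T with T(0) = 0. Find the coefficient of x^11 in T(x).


Apply the Lagrange inversion formula: if T = 4 x * phi(T) with phi(t) = e^t, then
[x^n] T = 4^n * (1/n) [t^(n-1)] phi(t)^n = 4^n * (1/n) [t^(n-1)] e^(n t) = 4^n * (1/n) * n^(n-1) / (n-1)! = 4^n * n^(n-1) / n!.
When c = 1 this is the Cayley count of rooted labeled trees on n vertices, divided by n!.
For n = 11: 4^11 * 11^10 / 11! = 4194304 * 25937424601/39916800 = 38632614969344/14175.

38632614969344/14175


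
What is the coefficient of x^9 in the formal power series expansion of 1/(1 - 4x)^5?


The general identity 1/(1 - c x)^r = sum_{k>=0} c^k C(k + r - 1, r - 1) x^k follows by substituting y = c x into 1/(1 - y)^r = sum_{k>=0} C(k + r - 1, r - 1) y^k.
For c = 4, r = 5, k = 9:
4^9 * C(13, 4) = 262144 * 715 = 187432960.

187432960


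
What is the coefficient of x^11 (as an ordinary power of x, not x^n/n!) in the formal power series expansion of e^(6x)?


The exponential series is e^y = sum_{k>=0} y^k / k!. Substituting y = 6x gives
e^(6x) = sum_{k>=0} 6^k x^k / k!.
So the coefficient of x^n is a^n/n! with a = 6, n = 11:
6^11 / 11! = 362797056/39916800 = 17496/1925

17496/1925


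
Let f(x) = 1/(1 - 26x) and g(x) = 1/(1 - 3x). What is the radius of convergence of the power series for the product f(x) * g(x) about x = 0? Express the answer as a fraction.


The radius of 1/(1 - 26x) is 1/26 (nearest singularity at x = 1/26), and the radius of 1/(1 - 3x) is 1/3.
The product f(x)*g(x) = 1/((1 - 26x)(1 - 3x)) has singularities at both 1/26 and 1/3, so its radius of convergence is the distance to the nearest one:
min(1/26, 1/3) = 1/26.

1/26


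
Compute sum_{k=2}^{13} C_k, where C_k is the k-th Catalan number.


C_2 through C_13: 2, 5, 14, 42, 132, 429, 1430, 4862, 16796, 58786, 208012, 742900
Sum = 2 + 5 + 14 + 42 + 132 + 429 + 1430 + 4862 + 16796 + 58786 + 208012 + 742900
= 1033410

1033410


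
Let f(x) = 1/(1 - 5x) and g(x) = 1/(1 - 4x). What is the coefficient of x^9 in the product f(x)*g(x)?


The coefficient of x^n in f*g is the Cauchy product: sum_{k=0}^{n} a^k * b^(n-k).
With a=5, b=4, n=9:
sum_{k=0}^{9} 5^k * 4^(9-k)
= 8717049

8717049


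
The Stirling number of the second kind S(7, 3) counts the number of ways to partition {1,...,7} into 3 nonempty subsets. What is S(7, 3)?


Using the explicit formula S(n,k) = (1/k!) sum_{j=0}^{k} (-1)^(k-j) C(k,j) j^n:
S(7, 3) = 301
Equivalently, S(n,k) is n! times the coefficient of x^n in the EGF (e^x - 1)^k / k!.

301


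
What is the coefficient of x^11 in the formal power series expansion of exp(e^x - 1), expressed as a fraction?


exp(e^x - 1) is the exponential generating function for the Bell numbers Bell_k: exp(e^x - 1) = sum_{k>=0} Bell_k x^k / k!.
So the coefficient of x^11 in exp(e^x - 1) is Bell_11 / 11!.
Computing: Bell_11 = 678570 and 11! = 39916800, giving
678570/39916800 = 22619/1330560.

22619/1330560


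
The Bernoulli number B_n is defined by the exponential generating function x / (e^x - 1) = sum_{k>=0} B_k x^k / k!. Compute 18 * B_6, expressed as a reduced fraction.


Bernoulli numbers can also be computed recursively via B_0 = 1 and sum_{j=0}^{m} C(m+1, j) B_j = 0 for m >= 1. Odd-index Bernoulli numbers vanish for k >= 3.
Computing B_6 = 1/42, so 18 * B_6 = 18 * 1/42 = 3/7.

3/7


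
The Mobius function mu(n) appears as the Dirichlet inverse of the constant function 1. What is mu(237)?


237 = 3 * 79 (all distinct primes).
mu(237) = (-1)^2 = 1

1


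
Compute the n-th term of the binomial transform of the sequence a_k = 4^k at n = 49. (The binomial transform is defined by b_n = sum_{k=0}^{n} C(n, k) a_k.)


With a_k = 4^k, b_n = sum_{k=0}^{n} C(n, k) 4^k = (1 + 4)^n by the binomial theorem.
For n = 49: (1 + 4)^49 = 5^49 = 17763568394002504646778106689453125.

17763568394002504646778106689453125


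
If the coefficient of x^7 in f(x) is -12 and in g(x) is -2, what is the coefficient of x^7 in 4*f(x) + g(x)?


Scalar multiplication scales coefficients: 4 * -12 = -48.
Then add the g coefficient: -48 + -2
= -50

-50


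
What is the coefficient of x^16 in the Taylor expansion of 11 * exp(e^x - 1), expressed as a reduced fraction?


exp(e^x - 1) = sum_{k>=0} Bell_k x^k / k!, where Bell_k is the k-th Bell number.
So the coefficient of x^16 is 11 * Bell_16 / 16!.
Computing: Bell_16 = 10480142147 and 16! = 20922789888000, giving
11 * 10480142147/20922789888000 = 10480142147/1902071808000.

10480142147/1902071808000


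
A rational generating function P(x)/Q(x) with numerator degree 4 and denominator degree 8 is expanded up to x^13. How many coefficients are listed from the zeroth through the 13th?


Expanding up to x^13 gives the coefficients for x^0, x^1, ..., x^13.
That is 13 + 1 = 14 coefficients in total.

14


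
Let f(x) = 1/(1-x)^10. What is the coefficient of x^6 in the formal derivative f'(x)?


Differentiate: d/dx [ 1/(1-x)^r ] = r / (1-x)^(r+1).
Here r = 10, so f'(x) = 10 / (1-x)^11.
The expansion of 1/(1-x)^(r+1) has coefficient of x^n equal to C(n+r, r).
So the coefficient of x^6 in f'(x) is
10 * C(16, 10) = 10 * 8008 = 80080

80080


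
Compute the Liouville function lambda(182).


The Liouville function is lambda(k) = (-1)^Omega(k), where Omega(k) counts the prime factors of k with multiplicity.
Factoring: 182 = 2 * 7 * 13, so Omega(182) = 3.
lambda(182) = (-1)^3 = -1.

-1


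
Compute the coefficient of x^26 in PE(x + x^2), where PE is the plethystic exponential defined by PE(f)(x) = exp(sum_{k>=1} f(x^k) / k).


With f(x) = x + x^2, the exponent is sum_{k>=1} (x^k + x^(2k)) / k = -ln(1 - x) - ln(1 - x^2). Exponentiating:
PE(x + x^2) = 1 / ((1 - x)(1 - x^2)).
This is the generating function for partitions of n into parts of size 1 or 2. The number of 2's can be any j in 0..13, and the rest are 1's, so
[x^26] = floor(26/2) + 1 = 14.

14


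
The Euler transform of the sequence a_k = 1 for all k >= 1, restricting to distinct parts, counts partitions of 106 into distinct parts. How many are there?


Partitions of 106 into distinct parts can be computed via generating function.
Product (1+x)(1+x^2)(1+x^3)...
The coefficient of x^106 = 728260

728260


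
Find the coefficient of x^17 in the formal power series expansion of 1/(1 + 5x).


Write 1/(1 + c x) = 1/(1 - (-c) x) and apply the geometric-series identity
1/(1 - y) = sum_{k>=0} y^k to get 1/(1 + c x) = sum_{k>=0} (-c)^k x^k.
So the coefficient of x^k is (-c)^k = (-1)^k * c^k.
Here c = 5 and k = 17:
(-5)^17 = -1 * 762939453125 = -762939453125

-762939453125


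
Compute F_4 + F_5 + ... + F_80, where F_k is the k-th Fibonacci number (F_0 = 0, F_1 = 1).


Use the identity sum_{k=0}^{N} F_k = F_{N+2} - 1 (which follows from F_{k+2} - F_{k+1} = F_k). Then
sum_{k=4}^{80} F_k = (F_{82} - 1) - (F_{5} - 1) = F_{82} - F_{5}.
Computing: F_{82} = 61305790721611591, F_{5} = 5, so
Sum = 61305790721611591 - 5 = 61305790721611586.

61305790721611586


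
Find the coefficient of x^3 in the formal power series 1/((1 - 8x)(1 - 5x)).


By partial fractions or Cauchy convolution:
The coefficient equals sum_{k=0}^{3} 8^k * 5^(3-k).
= 1157

1157


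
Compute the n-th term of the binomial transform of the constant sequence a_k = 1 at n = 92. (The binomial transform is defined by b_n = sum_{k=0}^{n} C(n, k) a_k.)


With a_k = 1 for all k, b_n = sum_{k=0}^{n} C(n, k) = 2^n by the binomial theorem.
For n = 92: 2^92 = 4951760157141521099596496896.

4951760157141521099596496896


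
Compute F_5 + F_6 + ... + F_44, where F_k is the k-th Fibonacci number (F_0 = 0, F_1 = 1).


Use the identity sum_{k=0}^{N} F_k = F_{N+2} - 1 (which follows from F_{k+2} - F_{k+1} = F_k). Then
sum_{k=5}^{44} F_k = (F_{46} - 1) - (F_{6} - 1) = F_{46} - F_{6}.
Computing: F_{46} = 1836311903, F_{6} = 8, so
Sum = 1836311903 - 8 = 1836311895.

1836311895


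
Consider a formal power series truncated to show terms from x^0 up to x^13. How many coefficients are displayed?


From x^0 to x^13 inclusive, the count is 13 - 0 + 1 = 14.

14


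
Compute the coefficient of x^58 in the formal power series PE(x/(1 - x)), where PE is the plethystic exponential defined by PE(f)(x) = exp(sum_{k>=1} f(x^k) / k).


For f(x) = x/(1 - x) we have
sum_{k>=1} f(x^k) / k = sum_{k>=1} (1/k) * x^k / (1 - x^k) = sum_{k, m >= 1} x^(k m) / k,
which after exponentiating simplifies to
PE(x/(1 - x)) = prod_{k>=1} 1 / (1 - x^k).
This is the generating function for the partition function p(n), so the coefficient of x^58 is p(58).
Computing p(58) by dynamic programming over parts 1, 2, ..., 58: p(58) = 715220.

715220


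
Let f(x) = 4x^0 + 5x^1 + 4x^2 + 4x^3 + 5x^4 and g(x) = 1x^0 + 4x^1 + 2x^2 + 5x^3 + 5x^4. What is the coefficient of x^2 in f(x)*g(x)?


Cauchy product at x^2:
4*2 + 5*4 + 4*1
= 32

32


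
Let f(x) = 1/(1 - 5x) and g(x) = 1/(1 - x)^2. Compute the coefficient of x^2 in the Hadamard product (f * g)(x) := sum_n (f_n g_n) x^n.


f has coefficients f_k = 5^k. For g = 1/(1 - x)^2 the coefficient is g_k = C(k + 1, 1) = k + 1. The Hadamard coefficient is (f * g)_k = 5^k * (k + 1).
For k = 2: 5^2 * 3 = 25 * 3 = 75.

75


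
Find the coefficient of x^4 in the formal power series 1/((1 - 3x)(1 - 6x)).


By partial fractions or Cauchy convolution:
The coefficient equals sum_{k=0}^{4} 3^k * 6^(4-k).
= 2511

2511


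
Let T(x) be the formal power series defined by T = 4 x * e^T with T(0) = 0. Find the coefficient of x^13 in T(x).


Apply the Lagrange inversion formula: if T = 4 x * phi(T) with phi(t) = e^t, then
[x^n] T = 4^n * (1/n) [t^(n-1)] phi(t)^n = 4^n * (1/n) [t^(n-1)] e^(n t) = 4^n * (1/n) * n^(n-1) / (n-1)! = 4^n * n^(n-1) / n!.
When c = 1 this is the Cayley count of rooted labeled trees on n vertices, divided by n!.
For n = 13: 4^13 * 13^12 / 13! = 67108864 * 23298085122481/6227020800 = 117451023583608832/467775.

117451023583608832/467775


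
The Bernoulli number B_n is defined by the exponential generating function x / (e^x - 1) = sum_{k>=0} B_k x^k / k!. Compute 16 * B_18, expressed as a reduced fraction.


Bernoulli numbers can also be computed recursively via B_0 = 1 and sum_{j=0}^{m} C(m+1, j) B_j = 0 for m >= 1. Odd-index Bernoulli numbers vanish for k >= 3.
Computing B_18 = 43867/798, so 16 * B_18 = 16 * 43867/798 = 350936/399.

350936/399


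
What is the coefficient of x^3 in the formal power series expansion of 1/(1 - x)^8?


The negative binomial / multiset identity is
1/(1 - x)^r = sum_{k>=0} C(k + r - 1, r - 1) x^k.
Here r = 8 and k = 3, so the coefficient is
C(3 + 7, 7) = C(10, 7)
= 120

120


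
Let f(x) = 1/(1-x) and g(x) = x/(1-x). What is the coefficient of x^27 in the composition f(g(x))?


First simplify the composition: f(g(x)) = 1/(1 - x/(1-x)) = (1-x)/((1-x) - x) = (1-x)/(1-2x).
Now extract the coefficient. Write (1-x)/(1-2x) = 1/(1-2x) - x/(1-2x).
The coefficient of x^n in 1/(1-2x) is 2^n, and in x/(1-2x) is 2^(n-1) (for n >= 1).
So the coefficient of x^27 is 2^27 - 2^26 = 134217728 - 67108864 = 67108864.

67108864


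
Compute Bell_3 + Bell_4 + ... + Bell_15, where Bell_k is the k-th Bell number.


Recall Bell_k counts set partitions of a k-set (with Bell_0 = 1 by convention).
Bell_3 through Bell_15: 5, 15, 52, 203, 877, 4140, 21147, 115975, 678570, 4213597, 27644437, 190899322, 1382958545
Sum = 5 + 15 + 52 + 203 + 877 + 4140 + 21147 + 115975 + 678570 + 4213597 + 27644437 + 190899322 + 1382958545 = 1606536885.

1606536885


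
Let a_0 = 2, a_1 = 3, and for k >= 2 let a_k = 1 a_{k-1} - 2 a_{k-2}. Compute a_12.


Iterating the recurrence forward:
a_0 = 2
a_1 = 3
a_2 = 1*3 - 2*2 = -1
a_3 = 1*-1 - 2*3 = -7
a_4 = 1*-7 - 2*-1 = -5
a_5 = 1*-5 - 2*-7 = 9
a_6 = 1*9 - 2*-5 = 19
a_7 = 1*19 - 2*9 = 1
a_8 = 1*1 - 2*19 = -37
a_9 = 1*-37 - 2*1 = -39
a_10 = 1*-39 - 2*-37 = 35
a_11 = 1*35 - 2*-39 = 113
a_12 = 1*113 - 2*35 = 43
So a_12 = 43.

43


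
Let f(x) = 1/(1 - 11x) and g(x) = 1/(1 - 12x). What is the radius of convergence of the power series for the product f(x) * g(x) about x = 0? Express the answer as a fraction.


The radius of 1/(1 - 11x) is 1/11 (nearest singularity at x = 1/11), and the radius of 1/(1 - 12x) is 1/12.
The product f(x)*g(x) = 1/((1 - 11x)(1 - 12x)) has singularities at both 1/11 and 1/12, so its radius of convergence is the distance to the nearest one:
min(1/11, 1/12) = 1/12.

1/12


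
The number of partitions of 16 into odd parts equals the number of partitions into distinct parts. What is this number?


Computing partitions of 16 into odd parts (1, 3, 5, ...):
Using the generating function prod_{k>=0} 1/(1-x^(2k+1)),
the count is 32

32


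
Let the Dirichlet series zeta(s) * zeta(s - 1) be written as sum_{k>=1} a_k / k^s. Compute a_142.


Convolution gives a_k = sum_{d | k} d * 1 = sum_{d | k} d = sigma(k), the sum of positive divisors of k.
For k = 142, the divisors are 1, 2, 71, 142, so
sigma(142) = 1 + 2 + 71 + 142 = 216.

216


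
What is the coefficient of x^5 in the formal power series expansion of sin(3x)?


The Maclaurin series is sin(t) = sum_{k>=0} (-1)^k t^(2k+1) / (2k+1)!, so substituting t = 3x, only odd powers of x are nonzero, with coefficient of x^(2k+1) equal to (-1)^k 3^(2k+1) / (2k+1)!.
Write 5 = 2*2 + 1, giving the coefficient (-1)^2 * 3^5 / 5! = 243/120 = 81/40.

81/40


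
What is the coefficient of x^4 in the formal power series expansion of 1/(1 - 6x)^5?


The general identity 1/(1 - c x)^r = sum_{k>=0} c^k C(k + r - 1, r - 1) x^k follows by substituting y = c x into 1/(1 - y)^r = sum_{k>=0} C(k + r - 1, r - 1) y^k.
For c = 6, r = 5, k = 4:
6^4 * C(8, 4) = 1296 * 70 = 90720.

90720


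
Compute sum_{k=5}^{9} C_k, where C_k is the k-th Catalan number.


C_5 through C_9: 42, 132, 429, 1430, 4862
Sum = 42 + 132 + 429 + 1430 + 4862
= 6895

6895


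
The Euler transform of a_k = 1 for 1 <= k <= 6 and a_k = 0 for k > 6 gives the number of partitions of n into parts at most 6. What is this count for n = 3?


Partitions of 3 into parts at most 6:
Using generating function (1-x)^(-1)(1-x^2)^(-1)...(1-x^6)^(-1),
the coefficient of x^3 = 3

3


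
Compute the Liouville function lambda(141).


The Liouville function is lambda(k) = (-1)^Omega(k), where Omega(k) counts the prime factors of k with multiplicity.
Factoring: 141 = 3 * 47, so Omega(141) = 2.
lambda(141) = (-1)^2 = 1.

1


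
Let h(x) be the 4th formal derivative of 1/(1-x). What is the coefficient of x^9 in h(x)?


Differentiating 4 times: d^4/dx^4 [1/(1-x)] = 4!/(1-x)^5.
The expansion 1/(1-x)^5 = sum_{k>=0} C(k+4, 4) x^k, so the coefficient of x^n in 4!/(1-x)^5 is 4! * C(n+4, 4).
For n = 9: 24 * C(13, 4) = 24 * 715 = 17160

17160


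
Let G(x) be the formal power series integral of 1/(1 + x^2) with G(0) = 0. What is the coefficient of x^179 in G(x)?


1/(1 + x^2) = sum_{j>=0} (-1)^j x^(2j). Integrating termwise with G(0) = 0:
G(x) = sum_{j>=0} (-1)^j x^(2j+1) / (2j+1) = arctan(x).
Only odd powers are nonzero. For x^179 write 179 = 2*89 + 1, giving
(-1)^89 / 179 = -1/179 = -1/179.

-1/179


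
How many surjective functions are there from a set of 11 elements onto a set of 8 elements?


By inclusion-exclusion on which target elements are missed, the number of surjections from an n-set onto a k-set is
surj(n, k) = sum_{j=0}^{k} (-1)^j C(k, j) (k - j)^n.
Equivalently surj(n, k) = k! * S(n, k), where S(n, k) is the Stirling number of the second kind.
For n = 11, k = 8:
S(11, 8) = 11880, so
surj = 8! * 11880 = 40320 * 11880 = 479001600.

479001600


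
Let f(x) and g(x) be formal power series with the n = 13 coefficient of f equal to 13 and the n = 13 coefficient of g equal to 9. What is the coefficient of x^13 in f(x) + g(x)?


Addition of formal power series is termwise.
The coefficient of x^13 in f + g = 13 + 9
= 22

22


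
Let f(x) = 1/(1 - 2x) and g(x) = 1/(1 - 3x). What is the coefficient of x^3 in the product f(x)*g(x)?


The coefficient of x^n in f*g is the Cauchy product: sum_{k=0}^{n} a^k * b^(n-k).
With a=2, b=3, n=3:
sum_{k=0}^{3} 2^k * 3^(3-k)
= 65

65


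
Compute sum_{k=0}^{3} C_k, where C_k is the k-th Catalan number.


C_0 through C_3: 1, 1, 2, 5
Sum = 1 + 1 + 2 + 5
= 9

9


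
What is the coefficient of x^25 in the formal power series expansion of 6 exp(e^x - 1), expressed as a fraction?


exp(e^x - 1) is the exponential generating function for the Bell numbers Bell_k: exp(e^x - 1) = sum_{k>=0} Bell_k x^k / k!.
So the coefficient of x^25 in 6 exp(e^x - 1) is 6 Bell_25 / 25!.
Computing: Bell_25 = 4638590332229999353 and 25! = 15511210043330985984000000, giving
6 * 4638590332229999353/15511210043330985984000000 = 356814640940769181/198861667222192128000000.

356814640940769181/198861667222192128000000


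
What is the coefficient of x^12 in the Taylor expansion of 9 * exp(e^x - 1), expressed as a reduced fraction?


exp(e^x - 1) = sum_{k>=0} Bell_k x^k / k!, where Bell_k is the k-th Bell number.
So the coefficient of x^12 is 9 * Bell_12 / 12!.
Computing: Bell_12 = 4213597 and 12! = 479001600, giving
9 * 4213597/479001600 = 4213597/53222400.

4213597/53222400


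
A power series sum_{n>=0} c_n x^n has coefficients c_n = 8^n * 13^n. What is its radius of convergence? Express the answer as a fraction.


By the root test (Cauchy-Hadamard), the radius is R = 1 / limsup_n |c_n|^(1/n).
Here |c_n|^(1/n) = (8^n * 13^n)^(1/n) = 8 * 13 = 104 for all n.
So R = 1/104 = 1/104.

1/104


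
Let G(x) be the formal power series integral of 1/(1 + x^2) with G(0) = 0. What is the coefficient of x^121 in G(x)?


1/(1 + x^2) = sum_{j>=0} (-1)^j x^(2j). Integrating termwise with G(0) = 0:
G(x) = sum_{j>=0} (-1)^j x^(2j+1) / (2j+1) = arctan(x).
Only odd powers are nonzero. For x^121 write 121 = 2*60 + 1, giving
(-1)^60 / 121 = 1/121 = 1/121.

1/121


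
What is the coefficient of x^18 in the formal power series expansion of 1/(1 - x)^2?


The negative binomial / multiset identity is
1/(1 - x)^r = sum_{k>=0} C(k + r - 1, r - 1) x^k.
Here r = 2 and k = 18, so the coefficient is
C(18 + 1, 1) = C(19, 1)
= 19

19


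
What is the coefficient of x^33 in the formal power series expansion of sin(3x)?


The Maclaurin series is sin(t) = sum_{k>=0} (-1)^k t^(2k+1) / (2k+1)!, so substituting t = 3x, only odd powers of x are nonzero, with coefficient of x^(2k+1) equal to (-1)^k 3^(2k+1) / (2k+1)!.
Write 33 = 2*16 + 1, giving the coefficient (-1)^16 * 3^33 / 33! = 5559060566555523/8683317618811886495518194401280000000 = 387420489/605155334745140274135040000000.

387420489/605155334745140274135040000000


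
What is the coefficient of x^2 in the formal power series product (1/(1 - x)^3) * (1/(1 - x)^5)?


Combine the factors: (1/(1 - x)^3) * (1/(1 - x)^5) = 1/(1 - x)^8.
Then use 1/(1 - x)^r = sum_{k>=0} C(k + r - 1, r - 1) x^k with r = 8 and k = 2:
C(9, 7) = 36.

36


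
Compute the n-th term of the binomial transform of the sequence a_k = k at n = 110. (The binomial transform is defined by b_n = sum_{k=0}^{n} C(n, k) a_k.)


With a_k = k, b_n = sum_{k=0}^{n} C(n, k) k. Using k * C(n, k) = n * C(n-1, k-1) gives b_n = n * sum_{k>=1} C(n-1, k-1) = n * 2^(n-1).
For n = 110: 110 * 2^109 = 110 * 649037107316853453566312041152512 = 71394081804853879892294324526776320.

71394081804853879892294324526776320


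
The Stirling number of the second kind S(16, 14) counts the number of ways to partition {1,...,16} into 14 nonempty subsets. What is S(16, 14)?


Using the explicit formula S(n,k) = (1/k!) sum_{j=0}^{k} (-1)^(k-j) C(k,j) j^n:
S(16, 14) = 6020
Equivalently, S(n,k) is n! times the coefficient of x^n in the EGF (e^x - 1)^k / k!.

6020


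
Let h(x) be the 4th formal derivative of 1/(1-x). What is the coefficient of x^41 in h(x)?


Differentiating 4 times: d^4/dx^4 [1/(1-x)] = 4!/(1-x)^5.
The expansion 1/(1-x)^5 = sum_{k>=0} C(k+4, 4) x^k, so the coefficient of x^n in 4!/(1-x)^5 is 4! * C(n+4, 4).
For n = 41: 24 * C(45, 4) = 24 * 148995 = 3575880

3575880


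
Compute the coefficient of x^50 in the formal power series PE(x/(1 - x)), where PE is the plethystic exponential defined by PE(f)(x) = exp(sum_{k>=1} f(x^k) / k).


For f(x) = x/(1 - x) we have
sum_{k>=1} f(x^k) / k = sum_{k>=1} (1/k) * x^k / (1 - x^k) = sum_{k, m >= 1} x^(k m) / k,
which after exponentiating simplifies to
PE(x/(1 - x)) = prod_{k>=1} 1 / (1 - x^k).
This is the generating function for the partition function p(n), so the coefficient of x^50 is p(50).
Computing p(50) by dynamic programming over parts 1, 2, ..., 50: p(50) = 204226.

204226


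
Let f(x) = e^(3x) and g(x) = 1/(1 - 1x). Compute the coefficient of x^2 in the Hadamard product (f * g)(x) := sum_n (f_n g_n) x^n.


Expanding: f_k = 3^k/k! (from e^(3x)) and g_k = 1^k (from 1/(1 - 1x)). So the Hadamard coefficient (f * g)_k = 3^k 1^k / k! = (3)^k / k!.
For k = 2: 3^2/2! = 9/2 = 9/2.

9/2


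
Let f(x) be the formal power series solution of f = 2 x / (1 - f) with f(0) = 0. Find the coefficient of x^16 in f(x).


Apply Lagrange inversion: f = 2 x * phi(f) with phi(t) = 1/(1 - t), so
[x^n] f = 2^n * (1/n) [t^(n-1)] phi(t)^n = 2^n * (1/n) [t^(n-1)] (1 - t)^(-n) = 2^n * (1/n) C(2n - 2, n - 1) = 2^n * C_{n-1}.
For n = 16: C_15 = C(30, 15) / 16 = 155117520/16 = 9694845.
With the 2^16 = 65536 factor, the coefficient is 65536 * 9694845 = 635361361920.

635361361920


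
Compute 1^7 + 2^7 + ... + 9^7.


This power sum has a closed form given by Faulhaber's formula
sum_{k=1}^{m} k^p = (1 / (p + 1)) * sum_{j=0}^{p} C(p + 1, j) B_j m^(p + 1 - j),
but for small m direct computation is fastest:
1 + 128 + 2187 + 16384 + 78125 + 279936 + 823543 + 2097152 + 4782969 = 8080425.

8080425


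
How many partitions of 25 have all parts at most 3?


Using the generating function (1-x)^(-1)(1-x^2)^(-1)(1-x^3)^(-1),
the coefficient of x^25 counts these restricted partitions.
Result = 65

65


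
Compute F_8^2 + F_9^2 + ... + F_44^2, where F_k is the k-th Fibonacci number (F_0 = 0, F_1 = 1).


There is a standard identity sum_{k=0}^{N} F_k^2 = F_N * F_{N+1} (proved inductively from the telescoping relation F_k^2 = F_k F_{k+1} - F_{k-1} F_k). Then
sum_{k=8}^{44} F_k^2 = F_44 F_45 - F_7 F_8.
Computing: F_44 = 701408733, F_45 = 1134903170, F_7 = 13, F_8 = 21.
Sum = 701408733 * 1134903170 - 13 * 21 = 796030994547383337.

796030994547383337


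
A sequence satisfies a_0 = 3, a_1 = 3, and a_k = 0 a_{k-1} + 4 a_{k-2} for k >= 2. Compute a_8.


The characteristic equation is t^2 - 0 t - 4 = 0, with roots r_1 = 2 and r_2 = -2 (so c_1 = r_1 + r_2, c_2 = -r_1 r_2 as required).
One can use the closed form a_n = A r_1^n + B r_2^n, but direct iteration is more reliable:
a_0 = 3, a_1 = 3, a_2 = 12, a_3 = 12, a_4 = 48, a_5 = 48, a_6 = 192, a_7 = 192, a_8 = 768.
So a_8 = 768.

768


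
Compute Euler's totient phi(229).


phi(n) counts integers in [1, n] coprime to n. Using the multiplicative formula phi(n) = n * prod_{p | n} (1 - 1/p):
229 = 229, so
phi(229) = 229 * (1 - 1/229) = 228.

228


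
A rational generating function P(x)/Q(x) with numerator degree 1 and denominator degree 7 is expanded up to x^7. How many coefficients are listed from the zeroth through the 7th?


Expanding up to x^7 gives the coefficients for x^0, x^1, ..., x^7.
That is 7 + 1 = 8 coefficients in total.

8


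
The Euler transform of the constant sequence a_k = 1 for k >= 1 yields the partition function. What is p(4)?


The Euler transform converts the sequence a_k = 1 into the number of integer partitions.
Using the recurrence or dynamic programming:
p(4) = 5

5


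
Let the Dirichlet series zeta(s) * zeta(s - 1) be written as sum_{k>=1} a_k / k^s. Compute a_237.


Convolution gives a_k = sum_{d | k} d * 1 = sum_{d | k} d = sigma(k), the sum of positive divisors of k.
For k = 237, the divisors are 1, 3, 79, 237, so
sigma(237) = 1 + 3 + 79 + 237 = 320.

320


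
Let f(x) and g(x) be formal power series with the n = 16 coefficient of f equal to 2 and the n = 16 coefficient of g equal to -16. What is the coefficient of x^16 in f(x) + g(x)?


Addition of formal power series is termwise.
The coefficient of x^16 in f + g = 2 + -16
= -14

-14


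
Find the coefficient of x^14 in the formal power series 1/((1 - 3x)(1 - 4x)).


By partial fractions or Cauchy convolution:
The coefficient equals sum_{k=0}^{14} 3^k * 4^(14-k).
= 1059392917

1059392917


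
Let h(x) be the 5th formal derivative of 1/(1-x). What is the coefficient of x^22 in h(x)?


Differentiating 5 times: d^5/dx^5 [1/(1-x)] = 5!/(1-x)^6.
The expansion 1/(1-x)^6 = sum_{k>=0} C(k+5, 5) x^k, so the coefficient of x^n in 5!/(1-x)^6 is 5! * C(n+5, 5).
For n = 22: 120 * C(27, 5) = 120 * 80730 = 9687600

9687600


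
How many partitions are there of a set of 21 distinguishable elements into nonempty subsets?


Bell_21 can be computed from the Bell triangle or from Dobinski's identity Bell_n = (1/e) * sum_{k>=0} k^n / k!.
Computing Bell_21 = 474869816156751.

474869816156751


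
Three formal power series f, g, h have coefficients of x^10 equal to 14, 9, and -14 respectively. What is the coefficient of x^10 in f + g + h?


Series addition is componentwise:
14 + 9 + -14
= 9

9


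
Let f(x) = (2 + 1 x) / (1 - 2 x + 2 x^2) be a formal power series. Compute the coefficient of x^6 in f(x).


Write f(x) = sum_{k>=0} a_k x^k. Multiplying both sides by 1 - 2 x + 2 x^2 gives
(1 - 2 x + 2 x^2) sum_{k>=0} a_k x^k = 2 + 1 x.
Matching coefficients:
 x^0: a_0 = 2
 x^1: a_1 - 2 a_0 = 1  =>  a_1 = 2*2 + 1 = 5
 x^k (k >= 2): a_k = 2 a_{k-1} - 2 a_{k-2}.
Iterating: a_2 = 6, a_3 = 2, a_4 = -8, a_5 = -20, a_6 = -24.
So the coefficient of x^6 is -24.

-24


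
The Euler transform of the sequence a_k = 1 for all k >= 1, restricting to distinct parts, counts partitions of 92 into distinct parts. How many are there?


Partitions of 92 into distinct parts can be computed via generating function.
Product (1+x)(1+x^2)(1+x^3)...
The coefficient of x^92 = 225585

225585


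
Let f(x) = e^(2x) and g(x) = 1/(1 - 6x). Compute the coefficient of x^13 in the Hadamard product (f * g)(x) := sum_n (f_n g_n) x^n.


Expanding: f_k = 2^k/k! (from e^(2x)) and g_k = 6^k (from 1/(1 - 6x)). So the Hadamard coefficient (f * g)_k = 2^k 6^k / k! = (12)^k / k!.
For k = 13: 12^13/13! = 106993205379072/6227020800 = 429981696/25025.

429981696/25025


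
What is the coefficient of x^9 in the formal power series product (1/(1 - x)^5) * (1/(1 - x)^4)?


Combine the factors: (1/(1 - x)^5) * (1/(1 - x)^4) = 1/(1 - x)^9.
Then use 1/(1 - x)^r = sum_{k>=0} C(k + r - 1, r - 1) x^k with r = 9 and k = 9:
C(17, 8) = 24310.

24310


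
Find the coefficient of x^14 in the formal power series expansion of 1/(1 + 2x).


Write 1/(1 + c x) = 1/(1 - (-c) x) and apply the geometric-series identity
1/(1 - y) = sum_{k>=0} y^k to get 1/(1 + c x) = sum_{k>=0} (-c)^k x^k.
So the coefficient of x^k is (-c)^k = (-1)^k * c^k.
Here c = 2 and k = 14:
(-2)^14 = 1 * 16384 = 16384

16384


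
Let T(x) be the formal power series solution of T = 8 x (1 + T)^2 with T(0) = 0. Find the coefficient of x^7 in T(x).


Apply the Lagrange inversion formula: if T = 8 x * phi(T) with phi(t) = (1 + t)^2, then [x^n] T = 8^n * (1/n) [t^(n-1)] phi(t)^n = 8^n * (1/n) [t^(n-1)] (1 + t)^(2n) = 8^n * (1/n) C(2n, n-1).
Using the identity C(2n, n-1) = C(2n, n) * n / (n+1), the unscaled factor equals C(2n, n) / (n+1) = C_n, the n-th Catalan number.
For n = 7: C_7 = C(14, 7) / 8 = 3432/8 = 429.
With the 8^7 = 2097152 factor, the coefficient is 2097152 * 429 = 899678208.

899678208


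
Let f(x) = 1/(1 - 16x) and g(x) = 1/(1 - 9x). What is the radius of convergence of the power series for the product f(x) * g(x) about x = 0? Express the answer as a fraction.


The radius of 1/(1 - 16x) is 1/16 (nearest singularity at x = 1/16), and the radius of 1/(1 - 9x) is 1/9.
The product f(x)*g(x) = 1/((1 - 16x)(1 - 9x)) has singularities at both 1/16 and 1/9, so its radius of convergence is the distance to the nearest one:
min(1/16, 1/9) = 1/16.

1/16


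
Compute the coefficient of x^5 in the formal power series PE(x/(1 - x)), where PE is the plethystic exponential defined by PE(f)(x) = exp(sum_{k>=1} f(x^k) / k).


For f(x) = x/(1 - x) we have
sum_{k>=1} f(x^k) / k = sum_{k>=1} (1/k) * x^k / (1 - x^k) = sum_{k, m >= 1} x^(k m) / k,
which after exponentiating simplifies to
PE(x/(1 - x)) = prod_{k>=1} 1 / (1 - x^k).
This is the generating function for the partition function p(n), so the coefficient of x^5 is p(5).
Computing p(5) by dynamic programming over parts 1, 2, ..., 5: p(5) = 7.

7


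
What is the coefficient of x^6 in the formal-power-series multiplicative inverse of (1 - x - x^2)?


Let the inverse be f(x) = sum_{k>=0} a_k x^k. From f(x) * (1 - x - x^2) = 1 and matching coefficients:
 x^0: a_0 = 1.
 x^1: a_1 - a_0 = 0, so a_1 = 1.
 x^k (k >= 2): a_k - a_{k-1} - a_{k-2} = 0, i.e. a_k = a_{k-1} + a_{k-2}.
This is the Fibonacci-type recurrence shifted so that a_0 = a_1 = 1.
Iterating: a_0=1, a_1=1, a_2=2, a_3=3, a_4=5, a_5=8, a_6=13
a_6 = 13.

13


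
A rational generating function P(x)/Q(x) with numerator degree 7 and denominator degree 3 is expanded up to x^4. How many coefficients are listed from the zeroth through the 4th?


Expanding up to x^4 gives the coefficients for x^0, x^1, ..., x^4.
That is 4 + 1 = 5 coefficients in total.

5


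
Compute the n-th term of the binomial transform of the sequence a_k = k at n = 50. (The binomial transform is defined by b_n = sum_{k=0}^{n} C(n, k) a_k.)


With a_k = k, b_n = sum_{k=0}^{n} C(n, k) k. Using k * C(n, k) = n * C(n-1, k-1) gives b_n = n * sum_{k>=1} C(n-1, k-1) = n * 2^(n-1).
For n = 50: 50 * 2^49 = 50 * 562949953421312 = 28147497671065600.

28147497671065600


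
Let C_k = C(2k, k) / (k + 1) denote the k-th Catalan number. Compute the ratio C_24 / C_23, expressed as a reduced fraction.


Using C_k = (2k)! / (k! (k+1)!), the ratio C_{k+1}/C_k simplifies to
C_{k+1}/C_k = [(2k+2)! / ((k+1)! (k+2)!)] * [k! (k+1)! / (2k)!]
 = (2k+2)(2k+1) / ((k+1)(k+2)) = 2(2k+1) / (k+2).
For k = 23: 2(2*23 + 1) / (23 + 2) = 94/25 = 94/25.

94/25


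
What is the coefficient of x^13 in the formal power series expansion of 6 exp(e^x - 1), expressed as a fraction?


exp(e^x - 1) is the exponential generating function for the Bell numbers Bell_k: exp(e^x - 1) = sum_{k>=0} Bell_k x^k / k!.
So the coefficient of x^13 in 6 exp(e^x - 1) is 6 Bell_13 / 13!.
Computing: Bell_13 = 27644437 and 13! = 6227020800, giving
6 * 27644437/6227020800 = 27644437/1037836800.

27644437/1037836800


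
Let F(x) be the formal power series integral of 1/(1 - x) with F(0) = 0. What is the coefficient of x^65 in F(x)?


1/(1 - x) = sum_{k>=0} x^k. Integrating termwise and using F(0) = 0 gives
F(x) = sum_{k>=0} x^(k+1) / (k+1) = sum_{m>=1} x^m / m = -ln(1 - x).
So the coefficient of x^65 is 1/65 = 1/65.

1/65


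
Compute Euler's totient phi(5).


phi(n) counts integers in [1, n] coprime to n. Using the multiplicative formula phi(n) = n * prod_{p | n} (1 - 1/p):
5 = 5, so
phi(5) = 5 * (1 - 1/5) = 4.

4


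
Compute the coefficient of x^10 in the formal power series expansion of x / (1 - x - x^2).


Let f(x) = sum_{k>=0} a_k x^k. Multiplying f(x) * (1 - x - x^2) = x and matching coefficients gives a_0 = 0, a_1 = 1, and a_k = a_{k-1} + a_{k-2} for k >= 2. These are the Fibonacci numbers F_k.
Iterating from F_0 = 0, F_1 = 1:
F_0=0, F_1=1, F_2=1, F_3=2, F_4=3, F_5=5, F_6=8, F_7=13, F_8=21, F_9=34, ...
F_10 = 55.

55


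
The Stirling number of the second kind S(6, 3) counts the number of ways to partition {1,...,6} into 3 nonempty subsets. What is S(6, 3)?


Using the explicit formula S(n,k) = (1/k!) sum_{j=0}^{k} (-1)^(k-j) C(k,j) j^n:
S(6, 3) = 90
Equivalently, S(n,k) is n! times the coefficient of x^n in the EGF (e^x - 1)^k / k!.

90


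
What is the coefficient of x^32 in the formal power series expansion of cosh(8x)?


The Maclaurin series is cosh(t) = sum_{m>=0} t^(2m) / (2m)!, so substituting t = 8x, only even powers of x are nonzero, with coefficient of x^(2m) equal to 8^(2m) / (2m)!.
For x^32 the coefficient is 8^32/32! = 79228162514264337593543950336/263130836933693530167218012160000000 = 36893488147419103232/122529844256906551386796875.

36893488147419103232/122529844256906551386796875


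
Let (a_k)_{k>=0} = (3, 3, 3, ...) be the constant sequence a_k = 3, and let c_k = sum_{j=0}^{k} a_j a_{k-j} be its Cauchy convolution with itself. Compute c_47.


Since a_j = 3 for all j >= 0, the convolution sum becomes
c_k = sum_{j=0}^{k} 3 * 3 = 9 * (k + 1).
Equivalently, the generating function of (a_k) is 3/(1 - x) and its square is 9/(1 - x)^2 = sum_{k>=0} 9(k + 1) x^k.
For k = 47: 9 * 48 = 432.

432


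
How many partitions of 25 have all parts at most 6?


Using the generating function (1-x)^(-1)(1-x^2)^(-1)...(1-x^6)^(-1),
the coefficient of x^25 counts these restricted partitions.
Result = 612

612


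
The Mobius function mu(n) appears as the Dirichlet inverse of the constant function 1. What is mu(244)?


244 has a squared prime factor, so mu(244) = 0.
Factorization reveals a repeated prime.

0


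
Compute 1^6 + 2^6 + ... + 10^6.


This power sum has a closed form given by Faulhaber's formula
sum_{k=1}^{m} k^p = (1 / (p + 1)) * sum_{j=0}^{p} C(p + 1, j) B_j m^(p + 1 - j),
but for small m direct computation is fastest:
1 + 64 + 729 + 4096 + 15625 + 46656 + 117649 + 262144 + 531441 + 1000000 = 1978405.

1978405


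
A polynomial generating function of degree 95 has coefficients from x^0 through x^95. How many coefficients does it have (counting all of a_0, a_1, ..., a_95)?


A polynomial of degree 95 takes the form a_0 + a_1 x + ... + a_95 x^95.
The number of coefficients is 95 + 1 = 96.

96


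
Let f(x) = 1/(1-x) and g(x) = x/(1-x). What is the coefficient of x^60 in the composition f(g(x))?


First simplify the composition: f(g(x)) = 1/(1 - x/(1-x)) = (1-x)/((1-x) - x) = (1-x)/(1-2x).
Now extract the coefficient. Write (1-x)/(1-2x) = 1/(1-2x) - x/(1-2x).
The coefficient of x^n in 1/(1-2x) is 2^n, and in x/(1-2x) is 2^(n-1) (for n >= 1).
So the coefficient of x^60 is 2^60 - 2^59 = 1152921504606846976 - 576460752303423488 = 576460752303423488.

576460752303423488


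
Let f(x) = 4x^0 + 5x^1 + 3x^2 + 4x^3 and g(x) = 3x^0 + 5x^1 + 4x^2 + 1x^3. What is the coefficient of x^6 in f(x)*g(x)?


Cauchy product at x^6:
4*1
= 4

4
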